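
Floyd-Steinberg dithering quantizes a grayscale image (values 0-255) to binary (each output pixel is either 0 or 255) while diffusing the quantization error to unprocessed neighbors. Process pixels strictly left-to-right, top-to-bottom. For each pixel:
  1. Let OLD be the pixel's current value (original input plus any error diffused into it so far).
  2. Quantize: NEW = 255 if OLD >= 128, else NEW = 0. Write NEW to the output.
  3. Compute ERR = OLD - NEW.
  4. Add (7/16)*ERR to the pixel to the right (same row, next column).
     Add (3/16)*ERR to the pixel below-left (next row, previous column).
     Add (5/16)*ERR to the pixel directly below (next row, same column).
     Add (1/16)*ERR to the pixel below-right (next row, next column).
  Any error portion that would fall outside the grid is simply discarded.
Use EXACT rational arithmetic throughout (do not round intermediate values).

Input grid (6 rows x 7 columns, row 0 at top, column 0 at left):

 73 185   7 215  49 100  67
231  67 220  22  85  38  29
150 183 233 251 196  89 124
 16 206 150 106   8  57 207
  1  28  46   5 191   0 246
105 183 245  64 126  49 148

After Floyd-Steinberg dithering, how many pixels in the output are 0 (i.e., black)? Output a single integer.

Answer: 23

Derivation:
(0,0): OLD=73 → NEW=0, ERR=73
(0,1): OLD=3471/16 → NEW=255, ERR=-609/16
(0,2): OLD=-2471/256 → NEW=0, ERR=-2471/256
(0,3): OLD=863343/4096 → NEW=255, ERR=-181137/4096
(0,4): OLD=1943305/65536 → NEW=0, ERR=1943305/65536
(0,5): OLD=118460735/1048576 → NEW=0, ERR=118460735/1048576
(0,6): OLD=1953298617/16777216 → NEW=0, ERR=1953298617/16777216
(1,0): OLD=63149/256 → NEW=255, ERR=-2131/256
(1,1): OLD=111035/2048 → NEW=0, ERR=111035/2048
(1,2): OLD=15075415/65536 → NEW=255, ERR=-1636265/65536
(1,3): OLD=580299/262144 → NEW=0, ERR=580299/262144
(1,4): OLD=1906787265/16777216 → NEW=0, ERR=1906787265/16777216
(1,5): OLD=19691149457/134217728 → NEW=255, ERR=-14534371183/134217728
(1,6): OLD=53831346271/2147483648 → NEW=0, ERR=53831346271/2147483648
(2,0): OLD=5163065/32768 → NEW=255, ERR=-3192775/32768
(2,1): OLD=159501827/1048576 → NEW=255, ERR=-107885053/1048576
(2,2): OLD=3086808265/16777216 → NEW=255, ERR=-1191381815/16777216
(2,3): OLD=32262400193/134217728 → NEW=255, ERR=-1963120447/134217728
(2,4): OLD=220065221009/1073741824 → NEW=255, ERR=-53738944111/1073741824
(2,5): OLD=1548484611291/34359738368 → NEW=0, ERR=1548484611291/34359738368
(2,6): OLD=79594821879981/549755813888 → NEW=255, ERR=-60592910661459/549755813888
(3,0): OLD=-566063703/16777216 → NEW=0, ERR=-566063703/16777216
(3,1): OLD=18747803765/134217728 → NEW=255, ERR=-15477716875/134217728
(3,2): OLD=73212304175/1073741824 → NEW=0, ERR=73212304175/1073741824
(3,3): OLD=504390544089/4294967296 → NEW=0, ERR=504390544089/4294967296
(3,4): OLD=28188580921769/549755813888 → NEW=0, ERR=28188580921769/549755813888
(3,5): OLD=306641533126155/4398046511104 → NEW=0, ERR=306641533126155/4398046511104
(3,6): OLD=14487310380446421/70368744177664 → NEW=255, ERR=-3456719384857899/70368744177664
(4,0): OLD=-66928215097/2147483648 → NEW=0, ERR=-66928215097/2147483648
(4,1): OLD=-377824510309/34359738368 → NEW=0, ERR=-377824510309/34359738368
(4,2): OLD=42501042072821/549755813888 → NEW=0, ERR=42501042072821/549755813888
(4,3): OLD=393174075170327/4398046511104 → NEW=0, ERR=393174075170327/4398046511104
(4,4): OLD=9378306208761237/35184372088832 → NEW=255, ERR=406291326109077/35184372088832
(4,5): OLD=23457381419032213/1125899906842624 → NEW=0, ERR=23457381419032213/1125899906842624
(4,6): OLD=4397706384957457315/18014398509481984 → NEW=255, ERR=-195965234960448605/18014398509481984
(5,0): OLD=51236629719553/549755813888 → NEW=0, ERR=51236629719553/549755813888
(5,1): OLD=1024242486714923/4398046511104 → NEW=255, ERR=-97259373616597/4398046511104
(5,2): OLD=9695364539657885/35184372088832 → NEW=255, ERR=723349657005725/35184372088832
(5,3): OLD=30379074147902449/281474976710656 → NEW=0, ERR=30379074147902449/281474976710656
(5,4): OLD=3356459608014151227/18014398509481984 → NEW=255, ERR=-1237212011903754693/18014398509481984
(5,5): OLD=3479760157858335627/144115188075855872 → NEW=0, ERR=3479760157858335627/144115188075855872
(5,6): OLD=360787021891853233349/2305843009213693952 → NEW=255, ERR=-227202945457638724411/2305843009213693952
Output grid:
  Row 0: .#.#...  (5 black, running=5)
  Row 1: #.#..#.  (4 black, running=9)
  Row 2: #####.#  (1 black, running=10)
  Row 3: .#....#  (5 black, running=15)
  Row 4: ....#.#  (5 black, running=20)
  Row 5: .##.#.#  (3 black, running=23)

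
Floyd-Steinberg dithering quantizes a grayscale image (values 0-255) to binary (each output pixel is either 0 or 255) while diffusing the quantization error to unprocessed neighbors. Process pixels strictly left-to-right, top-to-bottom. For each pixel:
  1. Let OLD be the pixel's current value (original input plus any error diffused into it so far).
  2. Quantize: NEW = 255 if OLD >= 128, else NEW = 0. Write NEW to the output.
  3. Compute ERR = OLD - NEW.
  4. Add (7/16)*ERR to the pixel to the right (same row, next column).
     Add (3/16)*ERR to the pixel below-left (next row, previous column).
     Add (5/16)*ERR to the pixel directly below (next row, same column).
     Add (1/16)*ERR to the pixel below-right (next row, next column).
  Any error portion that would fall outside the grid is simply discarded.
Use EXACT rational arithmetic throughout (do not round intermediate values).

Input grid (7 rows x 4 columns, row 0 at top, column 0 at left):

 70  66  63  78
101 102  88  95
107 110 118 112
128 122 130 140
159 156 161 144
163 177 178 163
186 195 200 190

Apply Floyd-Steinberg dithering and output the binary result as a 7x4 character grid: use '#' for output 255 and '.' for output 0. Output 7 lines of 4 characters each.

Answer: ....
#.#.
.#.#
#.#.
#.##
##.#
#.##

Derivation:
(0,0): OLD=70 → NEW=0, ERR=70
(0,1): OLD=773/8 → NEW=0, ERR=773/8
(0,2): OLD=13475/128 → NEW=0, ERR=13475/128
(0,3): OLD=254069/2048 → NEW=0, ERR=254069/2048
(1,0): OLD=18047/128 → NEW=255, ERR=-14593/128
(1,1): OLD=108985/1024 → NEW=0, ERR=108985/1024
(1,2): OLD=6447469/32768 → NEW=255, ERR=-1908371/32768
(1,3): OLD=60223883/524288 → NEW=0, ERR=60223883/524288
(2,0): OLD=1496323/16384 → NEW=0, ERR=1496323/16384
(2,1): OLD=86596881/524288 → NEW=255, ERR=-47096559/524288
(2,2): OLD=92997765/1048576 → NEW=0, ERR=92997765/1048576
(2,3): OLD=3071203505/16777216 → NEW=255, ERR=-1206986575/16777216
(3,0): OLD=1171863827/8388608 → NEW=255, ERR=-967231213/8388608
(3,1): OLD=8834283341/134217728 → NEW=0, ERR=8834283341/134217728
(3,2): OLD=359507030323/2147483648 → NEW=255, ERR=-188101299917/2147483648
(3,3): OLD=2911642286821/34359738368 → NEW=0, ERR=2911642286821/34359738368
(4,0): OLD=290574253015/2147483648 → NEW=255, ERR=-257034077225/2147483648
(4,1): OLD=1727854110917/17179869184 → NEW=0, ERR=1727854110917/17179869184
(4,2): OLD=108649042991205/549755813888 → NEW=255, ERR=-31538689550235/549755813888
(4,3): OLD=1230644018513235/8796093022208 → NEW=255, ERR=-1012359702149805/8796093022208
(5,0): OLD=39707298075623/274877906944 → NEW=255, ERR=-30386568195097/274877906944
(5,1): OLD=1247536375525873/8796093022208 → NEW=255, ERR=-995467345137167/8796093022208
(5,2): OLD=418984017050297/4398046511104 → NEW=0, ERR=418984017050297/4398046511104
(5,3): OLD=23239569297069837/140737488355328 → NEW=255, ERR=-12648490233538803/140737488355328
(6,0): OLD=18328919887463987/140737488355328 → NEW=255, ERR=-17559139643144653/140737488355328
(6,1): OLD=261214141276576277/2251799813685248 → NEW=0, ERR=261214141276576277/2251799813685248
(6,2): OLD=9244890304812610563/36028797018963968 → NEW=255, ERR=57547064976798723/36028797018963968
(6,3): OLD=97172621961234418965/576460752303423488 → NEW=255, ERR=-49824869876138570475/576460752303423488
Row 0: ....
Row 1: #.#.
Row 2: .#.#
Row 3: #.#.
Row 4: #.##
Row 5: ##.#
Row 6: #.##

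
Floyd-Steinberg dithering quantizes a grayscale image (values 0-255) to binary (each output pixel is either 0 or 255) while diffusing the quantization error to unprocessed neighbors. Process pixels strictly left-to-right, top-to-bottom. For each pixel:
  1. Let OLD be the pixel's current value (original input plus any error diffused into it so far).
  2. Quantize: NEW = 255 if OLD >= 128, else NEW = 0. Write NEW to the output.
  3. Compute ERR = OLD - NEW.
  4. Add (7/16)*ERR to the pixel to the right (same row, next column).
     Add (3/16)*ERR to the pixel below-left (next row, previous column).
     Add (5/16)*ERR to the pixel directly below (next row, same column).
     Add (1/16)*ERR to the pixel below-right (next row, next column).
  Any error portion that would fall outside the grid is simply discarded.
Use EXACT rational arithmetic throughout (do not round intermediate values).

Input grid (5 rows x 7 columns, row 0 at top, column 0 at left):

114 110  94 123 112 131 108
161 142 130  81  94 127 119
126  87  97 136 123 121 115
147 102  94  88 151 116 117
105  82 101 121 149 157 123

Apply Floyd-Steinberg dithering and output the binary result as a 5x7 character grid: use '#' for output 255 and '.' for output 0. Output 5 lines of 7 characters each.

Answer: .#.#.#.
#.#..#.
.#.#.#.
#...#.#
.#.##.#

Derivation:
(0,0): OLD=114 → NEW=0, ERR=114
(0,1): OLD=1279/8 → NEW=255, ERR=-761/8
(0,2): OLD=6705/128 → NEW=0, ERR=6705/128
(0,3): OLD=298839/2048 → NEW=255, ERR=-223401/2048
(0,4): OLD=2106209/32768 → NEW=0, ERR=2106209/32768
(0,5): OLD=83425191/524288 → NEW=255, ERR=-50268249/524288
(0,6): OLD=554091921/8388608 → NEW=0, ERR=554091921/8388608
(1,0): OLD=22885/128 → NEW=255, ERR=-9755/128
(1,1): OLD=98179/1024 → NEW=0, ERR=98179/1024
(1,2): OLD=5305727/32768 → NEW=255, ERR=-3050113/32768
(1,3): OLD=2819891/131072 → NEW=0, ERR=2819891/131072
(1,4): OLD=827987417/8388608 → NEW=0, ERR=827987417/8388608
(1,5): OLD=10510784361/67108864 → NEW=255, ERR=-6601975959/67108864
(1,6): OLD=97290786311/1073741824 → NEW=0, ERR=97290786311/1073741824
(2,0): OLD=1968721/16384 → NEW=0, ERR=1968721/16384
(2,1): OLD=77236171/524288 → NEW=255, ERR=-56457269/524288
(2,2): OLD=258591393/8388608 → NEW=0, ERR=258591393/8388608
(2,3): OLD=11334624601/67108864 → NEW=255, ERR=-5778135719/67108864
(2,4): OLD=53190323657/536870912 → NEW=0, ERR=53190323657/536870912
(2,5): OLD=2693125374051/17179869184 → NEW=255, ERR=-1687741267869/17179869184
(2,6): OLD=25889927482853/274877906944 → NEW=0, ERR=25889927482853/274877906944
(3,0): OLD=1378748929/8388608 → NEW=255, ERR=-760346111/8388608
(3,1): OLD=2817481645/67108864 → NEW=0, ERR=2817481645/67108864
(3,2): OLD=53218410551/536870912 → NEW=0, ERR=53218410551/536870912
(3,3): OLD=268359627329/2147483648 → NEW=0, ERR=268359627329/2147483648
(3,4): OLD=58502728316417/274877906944 → NEW=255, ERR=-11591137954303/274877906944
(3,5): OLD=199459678169683/2199023255552 → NEW=0, ERR=199459678169683/2199023255552
(3,6): OLD=6332355498608013/35184372088832 → NEW=255, ERR=-2639659384044147/35184372088832
(4,0): OLD=90781492015/1073741824 → NEW=0, ERR=90781492015/1073741824
(4,1): OLD=2491604409891/17179869184 → NEW=255, ERR=-1889262232029/17179869184
(4,2): OLD=30214685022317/274877906944 → NEW=0, ERR=30214685022317/274877906944
(4,3): OLD=453945498414783/2199023255552 → NEW=255, ERR=-106805431750977/2199023255552
(4,4): OLD=2452183596850477/17592186044416 → NEW=255, ERR=-2033823844475603/17592186044416
(4,5): OLD=66463739307778957/562949953421312 → NEW=0, ERR=66463739307778957/562949953421312
(4,6): OLD=1413020610375501803/9007199254740992 → NEW=255, ERR=-883815199583451157/9007199254740992
Row 0: .#.#.#.
Row 1: #.#..#.
Row 2: .#.#.#.
Row 3: #...#.#
Row 4: .#.##.#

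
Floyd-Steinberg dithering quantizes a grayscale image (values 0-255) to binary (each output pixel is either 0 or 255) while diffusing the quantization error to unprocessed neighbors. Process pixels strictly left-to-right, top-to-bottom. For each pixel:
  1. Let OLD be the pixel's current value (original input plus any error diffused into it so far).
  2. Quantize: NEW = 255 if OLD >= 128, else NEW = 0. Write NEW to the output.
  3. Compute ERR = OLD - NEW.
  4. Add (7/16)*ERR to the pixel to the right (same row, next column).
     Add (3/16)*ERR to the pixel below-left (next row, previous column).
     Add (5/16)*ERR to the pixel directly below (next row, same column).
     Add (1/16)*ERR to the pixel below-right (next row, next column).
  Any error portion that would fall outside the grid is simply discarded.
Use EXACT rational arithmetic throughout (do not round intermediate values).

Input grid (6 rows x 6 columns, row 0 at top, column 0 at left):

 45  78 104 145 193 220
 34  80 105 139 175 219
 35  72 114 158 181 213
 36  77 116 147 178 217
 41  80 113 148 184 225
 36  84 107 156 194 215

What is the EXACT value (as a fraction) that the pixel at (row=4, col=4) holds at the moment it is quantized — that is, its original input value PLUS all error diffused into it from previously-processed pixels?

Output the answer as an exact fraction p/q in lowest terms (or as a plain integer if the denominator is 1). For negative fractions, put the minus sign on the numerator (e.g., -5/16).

Answer: 61346709700108009/281474976710656

Derivation:
(0,0): OLD=45 → NEW=0, ERR=45
(0,1): OLD=1563/16 → NEW=0, ERR=1563/16
(0,2): OLD=37565/256 → NEW=255, ERR=-27715/256
(0,3): OLD=399915/4096 → NEW=0, ERR=399915/4096
(0,4): OLD=15447853/65536 → NEW=255, ERR=-1263827/65536
(0,5): OLD=221839931/1048576 → NEW=255, ERR=-45546949/1048576
(1,0): OLD=16993/256 → NEW=0, ERR=16993/256
(1,1): OLD=250023/2048 → NEW=0, ERR=250023/2048
(1,2): OLD=9764275/65536 → NEW=255, ERR=-6947405/65536
(1,3): OLD=29556727/262144 → NEW=0, ERR=29556727/262144
(1,4): OLD=3628232389/16777216 → NEW=255, ERR=-649957691/16777216
(1,5): OLD=50270365395/268435456 → NEW=255, ERR=-18180675885/268435456
(2,0): OLD=2576669/32768 → NEW=0, ERR=2576669/32768
(2,1): OLD=135082511/1048576 → NEW=255, ERR=-132304369/1048576
(2,2): OLD=913372141/16777216 → NEW=0, ERR=913372141/16777216
(2,3): OLD=27268075461/134217728 → NEW=255, ERR=-6957445179/134217728
(2,4): OLD=603712293583/4294967296 → NEW=255, ERR=-491504366897/4294967296
(2,5): OLD=9575874736793/68719476736 → NEW=255, ERR=-7947591830887/68719476736
(3,0): OLD=619333709/16777216 → NEW=0, ERR=619333709/16777216
(3,1): OLD=9239943753/134217728 → NEW=0, ERR=9239943753/134217728
(3,2): OLD=156257650155/1073741824 → NEW=255, ERR=-117546514965/1073741824
(3,3): OLD=4456579599937/68719476736 → NEW=0, ERR=4456579599937/68719476736
(3,4): OLD=80091895083809/549755813888 → NEW=255, ERR=-60095837457631/549755813888
(3,5): OLD=1107265091417423/8796093022208 → NEW=0, ERR=1107265091417423/8796093022208
(4,0): OLD=140540009187/2147483648 → NEW=0, ERR=140540009187/2147483648
(4,1): OLD=3845750258951/34359738368 → NEW=0, ERR=3845750258951/34359738368
(4,2): OLD=158571022776549/1099511627776 → NEW=255, ERR=-121804442306331/1099511627776
(4,3): OLD=1626596150354265/17592186044416 → NEW=0, ERR=1626596150354265/17592186044416
(4,4): OLD=61346709700108009/281474976710656 → NEW=255, ERR=-10429409361109271/281474976710656
Target (4,4): original=184, with diffused error = 61346709700108009/281474976710656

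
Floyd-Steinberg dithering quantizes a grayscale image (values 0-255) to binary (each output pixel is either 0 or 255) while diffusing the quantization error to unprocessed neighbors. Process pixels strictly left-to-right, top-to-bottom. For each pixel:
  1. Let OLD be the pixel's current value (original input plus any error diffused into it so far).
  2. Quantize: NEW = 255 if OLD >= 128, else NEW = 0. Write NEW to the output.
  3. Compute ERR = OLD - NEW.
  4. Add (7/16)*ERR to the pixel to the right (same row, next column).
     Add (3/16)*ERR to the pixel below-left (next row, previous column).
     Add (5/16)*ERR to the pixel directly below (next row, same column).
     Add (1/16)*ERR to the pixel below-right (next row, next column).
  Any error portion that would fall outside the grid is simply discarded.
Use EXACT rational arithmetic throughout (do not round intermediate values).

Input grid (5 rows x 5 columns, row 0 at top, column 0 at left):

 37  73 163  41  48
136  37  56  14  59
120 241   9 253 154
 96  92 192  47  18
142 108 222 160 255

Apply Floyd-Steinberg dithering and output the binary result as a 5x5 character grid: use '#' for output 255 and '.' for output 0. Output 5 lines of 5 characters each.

(0,0): OLD=37 → NEW=0, ERR=37
(0,1): OLD=1427/16 → NEW=0, ERR=1427/16
(0,2): OLD=51717/256 → NEW=255, ERR=-13563/256
(0,3): OLD=72995/4096 → NEW=0, ERR=72995/4096
(0,4): OLD=3656693/65536 → NEW=0, ERR=3656693/65536
(1,0): OLD=42057/256 → NEW=255, ERR=-23223/256
(1,1): OLD=35967/2048 → NEW=0, ERR=35967/2048
(1,2): OLD=3672811/65536 → NEW=0, ERR=3672811/65536
(1,3): OLD=13431823/262144 → NEW=0, ERR=13431823/262144
(1,4): OLD=419292237/4194304 → NEW=0, ERR=419292237/4194304
(2,0): OLD=3111141/32768 → NEW=0, ERR=3111141/32768
(2,1): OLD=307090855/1048576 → NEW=255, ERR=39703975/1048576
(2,2): OLD=902344629/16777216 → NEW=0, ERR=902344629/16777216
(2,3): OLD=84500512591/268435456 → NEW=255, ERR=16049471311/268435456
(2,4): OLD=921698965353/4294967296 → NEW=255, ERR=-173517695127/4294967296
(3,0): OLD=2227507221/16777216 → NEW=255, ERR=-2050682859/16777216
(3,1): OLD=8908769009/134217728 → NEW=0, ERR=8908769009/134217728
(3,2): OLD=1079856688811/4294967296 → NEW=255, ERR=-15359971669/4294967296
(3,3): OLD=514587556179/8589934592 → NEW=0, ERR=514587556179/8589934592
(3,4): OLD=4854420186431/137438953472 → NEW=0, ERR=4854420186431/137438953472
(4,0): OLD=249641670683/2147483648 → NEW=0, ERR=249641670683/2147483648
(4,1): OLD=11771035191579/68719476736 → NEW=255, ERR=-5752431376101/68719476736
(4,2): OLD=219507155080949/1099511627776 → NEW=255, ERR=-60868310001931/1099511627776
(4,3): OLD=2830581564774683/17592186044416 → NEW=255, ERR=-1655425876551397/17592186044416
(4,4): OLD=64348842159727933/281474976710656 → NEW=255, ERR=-7427276901489347/281474976710656
Row 0: ..#..
Row 1: #....
Row 2: .#.##
Row 3: #.#..
Row 4: .####

Answer: ..#..
#....
.#.##
#.#..
.####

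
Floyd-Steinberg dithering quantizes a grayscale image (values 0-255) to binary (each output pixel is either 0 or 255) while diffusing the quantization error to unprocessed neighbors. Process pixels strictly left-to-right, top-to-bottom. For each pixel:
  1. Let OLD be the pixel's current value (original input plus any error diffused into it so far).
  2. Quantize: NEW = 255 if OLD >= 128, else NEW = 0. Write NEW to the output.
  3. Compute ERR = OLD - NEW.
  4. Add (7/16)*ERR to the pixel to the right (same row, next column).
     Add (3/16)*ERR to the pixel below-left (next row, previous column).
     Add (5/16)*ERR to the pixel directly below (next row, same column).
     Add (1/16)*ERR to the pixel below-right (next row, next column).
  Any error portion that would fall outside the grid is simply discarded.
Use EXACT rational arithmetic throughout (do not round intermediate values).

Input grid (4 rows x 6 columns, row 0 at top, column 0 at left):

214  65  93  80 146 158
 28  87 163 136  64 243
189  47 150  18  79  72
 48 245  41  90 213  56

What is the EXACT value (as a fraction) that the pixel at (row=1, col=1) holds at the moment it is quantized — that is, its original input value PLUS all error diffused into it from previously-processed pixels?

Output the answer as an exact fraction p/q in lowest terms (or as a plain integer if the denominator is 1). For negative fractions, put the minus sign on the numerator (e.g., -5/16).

(0,0): OLD=214 → NEW=255, ERR=-41
(0,1): OLD=753/16 → NEW=0, ERR=753/16
(0,2): OLD=29079/256 → NEW=0, ERR=29079/256
(0,3): OLD=531233/4096 → NEW=255, ERR=-513247/4096
(0,4): OLD=5975527/65536 → NEW=0, ERR=5975527/65536
(0,5): OLD=207503697/1048576 → NEW=255, ERR=-59883183/1048576
(1,0): OLD=6147/256 → NEW=0, ERR=6147/256
(1,1): OLD=268181/2048 → NEW=255, ERR=-254059/2048
Target (1,1): original=87, with diffused error = 268181/2048

Answer: 268181/2048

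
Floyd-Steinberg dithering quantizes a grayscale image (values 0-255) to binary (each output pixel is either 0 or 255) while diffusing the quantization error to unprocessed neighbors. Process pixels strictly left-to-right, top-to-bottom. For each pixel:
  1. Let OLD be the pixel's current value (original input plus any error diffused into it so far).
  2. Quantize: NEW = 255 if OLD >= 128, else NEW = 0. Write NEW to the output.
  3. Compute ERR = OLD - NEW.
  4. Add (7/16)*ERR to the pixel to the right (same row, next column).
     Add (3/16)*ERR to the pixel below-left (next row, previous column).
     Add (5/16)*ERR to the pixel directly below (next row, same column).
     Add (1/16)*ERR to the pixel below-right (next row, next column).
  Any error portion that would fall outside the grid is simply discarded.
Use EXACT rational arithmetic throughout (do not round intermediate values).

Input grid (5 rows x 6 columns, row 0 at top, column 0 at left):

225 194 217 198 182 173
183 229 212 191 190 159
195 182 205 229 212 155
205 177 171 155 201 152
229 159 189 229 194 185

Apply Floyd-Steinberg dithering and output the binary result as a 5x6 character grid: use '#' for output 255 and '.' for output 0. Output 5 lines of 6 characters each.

(0,0): OLD=225 → NEW=255, ERR=-30
(0,1): OLD=1447/8 → NEW=255, ERR=-593/8
(0,2): OLD=23625/128 → NEW=255, ERR=-9015/128
(0,3): OLD=342399/2048 → NEW=255, ERR=-179841/2048
(0,4): OLD=4704889/32768 → NEW=255, ERR=-3650951/32768
(0,5): OLD=65145167/524288 → NEW=0, ERR=65145167/524288
(1,0): OLD=20445/128 → NEW=255, ERR=-12195/128
(1,1): OLD=152651/1024 → NEW=255, ERR=-108469/1024
(1,2): OLD=4015719/32768 → NEW=0, ERR=4015719/32768
(1,3): OLD=25150267/131072 → NEW=255, ERR=-8273093/131072
(1,4): OLD=1219509041/8388608 → NEW=255, ERR=-919585999/8388608
(1,5): OLD=19180486663/134217728 → NEW=255, ERR=-15045033977/134217728
(2,0): OLD=2381673/16384 → NEW=255, ERR=-1796247/16384
(2,1): OLD=61843155/524288 → NEW=0, ERR=61843155/524288
(2,2): OLD=2319011001/8388608 → NEW=255, ERR=179915961/8388608
(2,3): OLD=13808573873/67108864 → NEW=255, ERR=-3304186447/67108864
(2,4): OLD=281834294035/2147483648 → NEW=255, ERR=-265774036205/2147483648
(2,5): OLD=2026324459701/34359738368 → NEW=0, ERR=2026324459701/34359738368
(3,0): OLD=1617794585/8388608 → NEW=255, ERR=-521300455/8388608
(3,1): OLD=12337478245/67108864 → NEW=255, ERR=-4775282075/67108864
(3,2): OLD=77691440159/536870912 → NEW=255, ERR=-59210642401/536870912
(3,3): OLD=2387928005693/34359738368 → NEW=0, ERR=2387928005693/34359738368
(3,4): OLD=55170860826589/274877906944 → NEW=255, ERR=-14923005444131/274877906944
(3,5): OLD=611075933332691/4398046511104 → NEW=255, ERR=-510425926998829/4398046511104
(4,0): OLD=210709013271/1073741824 → NEW=255, ERR=-63095151849/1073741824
(4,1): OLD=1485920258667/17179869184 → NEW=0, ERR=1485920258667/17179869184
(4,2): OLD=110478166472529/549755813888 → NEW=255, ERR=-29709566068911/549755813888
(4,3): OLD=1847202849575285/8796093022208 → NEW=255, ERR=-395800871087755/8796093022208
(4,4): OLD=19693539779722821/140737488355328 → NEW=255, ERR=-16194519750885819/140737488355328
(4,5): OLD=213912600168362435/2251799813685248 → NEW=0, ERR=213912600168362435/2251799813685248
Row 0: #####.
Row 1: ##.###
Row 2: #.###.
Row 3: ###.##
Row 4: #.###.

Answer: #####.
##.###
#.###.
###.##
#.###.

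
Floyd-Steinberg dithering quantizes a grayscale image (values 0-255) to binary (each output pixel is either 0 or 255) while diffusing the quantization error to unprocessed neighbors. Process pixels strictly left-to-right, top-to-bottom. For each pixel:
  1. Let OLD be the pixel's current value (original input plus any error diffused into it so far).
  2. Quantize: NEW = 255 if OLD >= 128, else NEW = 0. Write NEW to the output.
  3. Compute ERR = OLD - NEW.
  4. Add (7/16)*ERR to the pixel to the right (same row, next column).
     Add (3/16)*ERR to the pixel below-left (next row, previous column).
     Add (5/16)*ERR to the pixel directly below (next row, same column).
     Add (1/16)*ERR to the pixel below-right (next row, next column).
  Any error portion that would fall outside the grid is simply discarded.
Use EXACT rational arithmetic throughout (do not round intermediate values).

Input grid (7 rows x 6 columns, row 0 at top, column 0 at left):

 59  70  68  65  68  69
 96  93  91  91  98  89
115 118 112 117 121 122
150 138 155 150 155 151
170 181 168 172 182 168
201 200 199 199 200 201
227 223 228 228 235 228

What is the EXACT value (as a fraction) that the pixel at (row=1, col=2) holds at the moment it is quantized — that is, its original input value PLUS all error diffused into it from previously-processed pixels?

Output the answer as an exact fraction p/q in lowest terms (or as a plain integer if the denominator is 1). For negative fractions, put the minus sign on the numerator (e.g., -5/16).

Answer: 12680741/65536

Derivation:
(0,0): OLD=59 → NEW=0, ERR=59
(0,1): OLD=1533/16 → NEW=0, ERR=1533/16
(0,2): OLD=28139/256 → NEW=0, ERR=28139/256
(0,3): OLD=463213/4096 → NEW=0, ERR=463213/4096
(0,4): OLD=7698939/65536 → NEW=0, ERR=7698939/65536
(0,5): OLD=126244317/1048576 → NEW=0, ERR=126244317/1048576
(1,0): OLD=33895/256 → NEW=255, ERR=-31385/256
(1,1): OLD=191697/2048 → NEW=0, ERR=191697/2048
(1,2): OLD=12680741/65536 → NEW=255, ERR=-4030939/65536
Target (1,2): original=91, with diffused error = 12680741/65536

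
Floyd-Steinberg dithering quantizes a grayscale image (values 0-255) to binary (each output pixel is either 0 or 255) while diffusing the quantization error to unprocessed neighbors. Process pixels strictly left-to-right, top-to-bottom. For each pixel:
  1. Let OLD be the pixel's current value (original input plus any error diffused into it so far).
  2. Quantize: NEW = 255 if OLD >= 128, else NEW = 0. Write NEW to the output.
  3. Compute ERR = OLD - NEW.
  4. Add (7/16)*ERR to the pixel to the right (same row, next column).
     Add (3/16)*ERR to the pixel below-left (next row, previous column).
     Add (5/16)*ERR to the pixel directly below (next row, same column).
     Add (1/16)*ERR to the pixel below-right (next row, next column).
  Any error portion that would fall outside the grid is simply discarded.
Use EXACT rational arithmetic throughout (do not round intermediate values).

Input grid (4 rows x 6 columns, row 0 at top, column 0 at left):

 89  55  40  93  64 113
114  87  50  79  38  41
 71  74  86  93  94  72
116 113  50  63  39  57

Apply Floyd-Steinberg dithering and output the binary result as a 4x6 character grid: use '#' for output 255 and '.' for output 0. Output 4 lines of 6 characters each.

(0,0): OLD=89 → NEW=0, ERR=89
(0,1): OLD=1503/16 → NEW=0, ERR=1503/16
(0,2): OLD=20761/256 → NEW=0, ERR=20761/256
(0,3): OLD=526255/4096 → NEW=255, ERR=-518225/4096
(0,4): OLD=566729/65536 → NEW=0, ERR=566729/65536
(0,5): OLD=122456191/1048576 → NEW=0, ERR=122456191/1048576
(1,0): OLD=40813/256 → NEW=255, ERR=-24467/256
(1,1): OLD=195195/2048 → NEW=0, ERR=195195/2048
(1,2): OLD=6500503/65536 → NEW=0, ERR=6500503/65536
(1,3): OLD=23474507/262144 → NEW=0, ERR=23474507/262144
(1,4): OLD=1574861697/16777216 → NEW=0, ERR=1574861697/16777216
(1,5): OLD=31971463479/268435456 → NEW=0, ERR=31971463479/268435456
(2,0): OLD=1933433/32768 → NEW=0, ERR=1933433/32768
(2,1): OLD=149131843/1048576 → NEW=255, ERR=-118255037/1048576
(2,2): OLD=1516729481/16777216 → NEW=0, ERR=1516729481/16777216
(2,3): OLD=24741079937/134217728 → NEW=255, ERR=-9484440703/134217728
(2,4): OLD=516885977347/4294967296 → NEW=0, ERR=516885977347/4294967296
(2,5): OLD=11526885839173/68719476736 → NEW=255, ERR=-5996580728507/68719476736
(3,0): OLD=1900741225/16777216 → NEW=0, ERR=1900741225/16777216
(3,1): OLD=19859049141/134217728 → NEW=255, ERR=-14366471499/134217728
(3,2): OLD=11944047151/1073741824 → NEW=0, ERR=11944047151/1073741824
(3,3): OLD=5085190521293/68719476736 → NEW=0, ERR=5085190521293/68719476736
(3,4): OLD=48491194747309/549755813888 → NEW=0, ERR=48491194747309/549755813888
(3,5): OLD=667113841457155/8796093022208 → NEW=0, ERR=667113841457155/8796093022208
Row 0: ...#..
Row 1: #.....
Row 2: .#.#.#
Row 3: .#....

Answer: ...#..
#.....
.#.#.#
.#....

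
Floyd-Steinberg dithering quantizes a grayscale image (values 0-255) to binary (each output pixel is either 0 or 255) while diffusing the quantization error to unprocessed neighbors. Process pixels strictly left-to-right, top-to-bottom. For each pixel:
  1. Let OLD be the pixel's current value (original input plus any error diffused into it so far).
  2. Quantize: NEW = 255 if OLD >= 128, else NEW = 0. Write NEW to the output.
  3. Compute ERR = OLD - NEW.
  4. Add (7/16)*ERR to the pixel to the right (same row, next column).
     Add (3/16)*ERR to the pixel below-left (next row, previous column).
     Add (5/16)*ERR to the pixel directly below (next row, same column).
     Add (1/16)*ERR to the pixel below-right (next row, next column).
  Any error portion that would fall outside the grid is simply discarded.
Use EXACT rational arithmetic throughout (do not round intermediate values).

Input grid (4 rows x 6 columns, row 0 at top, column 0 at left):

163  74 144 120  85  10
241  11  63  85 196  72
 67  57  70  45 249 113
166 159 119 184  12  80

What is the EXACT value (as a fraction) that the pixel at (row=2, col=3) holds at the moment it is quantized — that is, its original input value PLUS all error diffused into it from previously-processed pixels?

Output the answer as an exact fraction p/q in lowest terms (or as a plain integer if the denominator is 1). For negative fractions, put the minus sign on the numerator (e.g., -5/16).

Answer: 1501551257/33554432

Derivation:
(0,0): OLD=163 → NEW=255, ERR=-92
(0,1): OLD=135/4 → NEW=0, ERR=135/4
(0,2): OLD=10161/64 → NEW=255, ERR=-6159/64
(0,3): OLD=79767/1024 → NEW=0, ERR=79767/1024
(0,4): OLD=1951009/16384 → NEW=0, ERR=1951009/16384
(0,5): OLD=16278503/262144 → NEW=0, ERR=16278503/262144
(1,0): OLD=13989/64 → NEW=255, ERR=-2331/64
(1,1): OLD=-9309/512 → NEW=0, ERR=-9309/512
(1,2): OLD=683007/16384 → NEW=0, ERR=683007/16384
(1,3): OLD=9430243/65536 → NEW=255, ERR=-7281437/65536
(1,4): OLD=843539929/4194304 → NEW=255, ERR=-226007591/4194304
(1,5): OLD=5051523615/67108864 → NEW=0, ERR=5051523615/67108864
(2,0): OLD=427697/8192 → NEW=0, ERR=427697/8192
(2,1): OLD=20892811/262144 → NEW=0, ERR=20892811/262144
(2,2): OLD=402348065/4194304 → NEW=0, ERR=402348065/4194304
(2,3): OLD=1501551257/33554432 → NEW=0, ERR=1501551257/33554432
Target (2,3): original=45, with diffused error = 1501551257/33554432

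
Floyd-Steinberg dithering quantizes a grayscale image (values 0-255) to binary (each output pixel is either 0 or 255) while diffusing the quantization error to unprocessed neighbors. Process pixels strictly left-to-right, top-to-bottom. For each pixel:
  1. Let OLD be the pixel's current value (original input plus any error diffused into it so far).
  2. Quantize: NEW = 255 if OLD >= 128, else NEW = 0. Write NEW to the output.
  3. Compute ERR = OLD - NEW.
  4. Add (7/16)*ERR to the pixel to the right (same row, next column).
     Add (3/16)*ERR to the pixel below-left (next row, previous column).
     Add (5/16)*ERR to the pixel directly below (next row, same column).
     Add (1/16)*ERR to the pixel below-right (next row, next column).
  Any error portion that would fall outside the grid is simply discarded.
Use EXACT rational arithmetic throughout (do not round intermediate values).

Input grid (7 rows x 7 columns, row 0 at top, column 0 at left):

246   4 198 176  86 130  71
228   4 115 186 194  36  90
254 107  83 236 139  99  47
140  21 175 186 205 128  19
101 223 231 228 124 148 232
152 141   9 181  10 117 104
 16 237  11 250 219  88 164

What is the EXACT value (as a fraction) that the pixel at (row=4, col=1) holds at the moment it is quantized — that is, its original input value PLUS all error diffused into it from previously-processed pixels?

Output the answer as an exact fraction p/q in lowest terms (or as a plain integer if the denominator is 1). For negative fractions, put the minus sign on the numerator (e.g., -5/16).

(0,0): OLD=246 → NEW=255, ERR=-9
(0,1): OLD=1/16 → NEW=0, ERR=1/16
(0,2): OLD=50695/256 → NEW=255, ERR=-14585/256
(0,3): OLD=618801/4096 → NEW=255, ERR=-425679/4096
(0,4): OLD=2656343/65536 → NEW=0, ERR=2656343/65536
(0,5): OLD=154909281/1048576 → NEW=255, ERR=-112477599/1048576
(0,6): OLD=403839143/16777216 → NEW=0, ERR=403839143/16777216
(1,0): OLD=57651/256 → NEW=255, ERR=-7629/256
(1,1): OLD=-41499/2048 → NEW=0, ERR=-41499/2048
(1,2): OLD=4512073/65536 → NEW=0, ERR=4512073/65536
(1,3): OLD=49200149/262144 → NEW=255, ERR=-17646571/262144
(1,4): OLD=2526776735/16777216 → NEW=255, ERR=-1751413345/16777216
(1,5): OLD=-4851441841/134217728 → NEW=0, ERR=-4851441841/134217728
(1,6): OLD=161069868481/2147483648 → NEW=0, ERR=161069868481/2147483648
(2,0): OLD=7893415/32768 → NEW=255, ERR=-462425/32768
(2,1): OLD=110667037/1048576 → NEW=0, ERR=110667037/1048576
(2,2): OLD=2295137687/16777216 → NEW=255, ERR=-1983052393/16777216
(2,3): OLD=19861674399/134217728 → NEW=255, ERR=-14363846241/134217728
(2,4): OLD=52153699855/1073741824 → NEW=0, ERR=52153699855/1073741824
(2,5): OLD=4002679246405/34359738368 → NEW=0, ERR=4002679246405/34359738368
(2,6): OLD=65500898344755/549755813888 → NEW=0, ERR=65500898344755/549755813888
(3,0): OLD=2606823351/16777216 → NEW=255, ERR=-1671366729/16777216
(3,1): OLD=-1697489173/134217728 → NEW=0, ERR=-1697489173/134217728
(3,2): OLD=127839480241/1073741824 → NEW=0, ERR=127839480241/1073741824
(3,3): OLD=886330981671/4294967296 → NEW=255, ERR=-208885678809/4294967296
(3,4): OLD=117677828912055/549755813888 → NEW=255, ERR=-22509903629385/549755813888
(3,5): OLD=755875155254677/4398046511104 → NEW=255, ERR=-365626705076843/4398046511104
(3,6): OLD=1909998081167755/70368744177664 → NEW=0, ERR=1909998081167755/70368744177664
(4,0): OLD=144948711769/2147483648 → NEW=0, ERR=144948711769/2147483648
(4,1): OLD=9094165444741/34359738368 → NEW=255, ERR=332432160901/34359738368
Target (4,1): original=223, with diffused error = 9094165444741/34359738368

Answer: 9094165444741/34359738368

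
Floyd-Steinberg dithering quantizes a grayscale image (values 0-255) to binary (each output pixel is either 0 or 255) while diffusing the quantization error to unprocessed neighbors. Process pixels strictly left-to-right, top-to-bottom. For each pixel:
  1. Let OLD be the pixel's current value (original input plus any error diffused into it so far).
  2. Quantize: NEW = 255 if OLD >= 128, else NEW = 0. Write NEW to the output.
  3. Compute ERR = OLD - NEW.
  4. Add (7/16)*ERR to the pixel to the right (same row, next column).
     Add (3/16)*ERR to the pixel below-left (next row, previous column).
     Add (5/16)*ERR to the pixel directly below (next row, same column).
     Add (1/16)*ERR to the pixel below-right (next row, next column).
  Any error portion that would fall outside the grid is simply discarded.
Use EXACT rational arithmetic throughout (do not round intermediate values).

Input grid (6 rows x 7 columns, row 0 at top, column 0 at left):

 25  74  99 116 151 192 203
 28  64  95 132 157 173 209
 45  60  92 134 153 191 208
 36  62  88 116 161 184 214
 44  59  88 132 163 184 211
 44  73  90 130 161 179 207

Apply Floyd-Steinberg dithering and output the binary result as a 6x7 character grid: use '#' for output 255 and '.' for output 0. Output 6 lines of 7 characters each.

Answer: ..#.###
...#.##
.#.#.##
...##.#
.#..###
..#.#.#

Derivation:
(0,0): OLD=25 → NEW=0, ERR=25
(0,1): OLD=1359/16 → NEW=0, ERR=1359/16
(0,2): OLD=34857/256 → NEW=255, ERR=-30423/256
(0,3): OLD=262175/4096 → NEW=0, ERR=262175/4096
(0,4): OLD=11731161/65536 → NEW=255, ERR=-4980519/65536
(0,5): OLD=166462959/1048576 → NEW=255, ERR=-100923921/1048576
(0,6): OLD=2699307401/16777216 → NEW=255, ERR=-1578882679/16777216
(1,0): OLD=13245/256 → NEW=0, ERR=13245/256
(1,1): OLD=189355/2048 → NEW=0, ERR=189355/2048
(1,2): OLD=7577479/65536 → NEW=0, ERR=7577479/65536
(1,3): OLD=47424635/262144 → NEW=255, ERR=-19422085/262144
(1,4): OLD=1456108049/16777216 → NEW=0, ERR=1456108049/16777216
(1,5): OLD=21273257825/134217728 → NEW=255, ERR=-12952262815/134217728
(1,6): OLD=282084673679/2147483648 → NEW=255, ERR=-265523656561/2147483648
(2,0): OLD=2572425/32768 → NEW=0, ERR=2572425/32768
(2,1): OLD=155348467/1048576 → NEW=255, ERR=-112038413/1048576
(2,2): OLD=1229318041/16777216 → NEW=0, ERR=1229318041/16777216
(2,3): OLD=22334334481/134217728 → NEW=255, ERR=-11891186159/134217728
(2,4): OLD=127385060513/1073741824 → NEW=0, ERR=127385060513/1073741824
(2,5): OLD=6699730710859/34359738368 → NEW=255, ERR=-2062002572981/34359738368
(2,6): OLD=75357519472317/549755813888 → NEW=255, ERR=-64830213069123/549755813888
(3,0): OLD=679452537/16777216 → NEW=0, ERR=679452537/16777216
(3,1): OLD=8720564357/134217728 → NEW=0, ERR=8720564357/134217728
(3,2): OLD=124590378911/1073741824 → NEW=0, ERR=124590378911/1073741824
(3,3): OLD=712545391881/4294967296 → NEW=255, ERR=-382671268599/4294967296
(3,4): OLD=78232553300857/549755813888 → NEW=255, ERR=-61955179240583/549755813888
(3,5): OLD=445282583669499/4398046511104 → NEW=0, ERR=445282583669499/4398046511104
(3,6): OLD=15318744487600101/70368744177664 → NEW=255, ERR=-2625285277704219/70368744177664
(4,0): OLD=147829075063/2147483648 → NEW=0, ERR=147829075063/2147483648
(4,1): OLD=4594185435915/34359738368 → NEW=255, ERR=-4167547847925/34359738368
(4,2): OLD=32188491341445/549755813888 → NEW=0, ERR=32188491341445/549755813888
(4,3): OLD=509709421349447/4398046511104 → NEW=0, ERR=509709421349447/4398046511104
(4,4): OLD=6751928226372581/35184372088832 → NEW=255, ERR=-2220086656279579/35184372088832
(4,5): OLD=195900857588781349/1125899906842624 → NEW=255, ERR=-91203618656087771/1125899906842624
(4,6): OLD=3066582274111138451/18014398509481984 → NEW=255, ERR=-1527089345806767469/18014398509481984
(5,0): OLD=23512938272337/549755813888 → NEW=0, ERR=23512938272337/549755813888
(5,1): OLD=303855623967003/4398046511104 → NEW=0, ERR=303855623967003/4398046511104
(5,2): OLD=5371699068465261/35184372088832 → NEW=255, ERR=-3600315814186899/35184372088832
(5,3): OLD=31884731788226945/281474976710656 → NEW=0, ERR=31884731788226945/281474976710656
(5,4): OLD=3294751540989416363/18014398509481984 → NEW=255, ERR=-1298920078928489557/18014398509481984
(5,5): OLD=14743277440367253371/144115188075855872 → NEW=0, ERR=14743277440367253371/144115188075855872
(5,6): OLD=507754807969555488213/2305843009213693952 → NEW=255, ERR=-80235159379936469547/2305843009213693952
Row 0: ..#.###
Row 1: ...#.##
Row 2: .#.#.##
Row 3: ...##.#
Row 4: .#..###
Row 5: ..#.#.#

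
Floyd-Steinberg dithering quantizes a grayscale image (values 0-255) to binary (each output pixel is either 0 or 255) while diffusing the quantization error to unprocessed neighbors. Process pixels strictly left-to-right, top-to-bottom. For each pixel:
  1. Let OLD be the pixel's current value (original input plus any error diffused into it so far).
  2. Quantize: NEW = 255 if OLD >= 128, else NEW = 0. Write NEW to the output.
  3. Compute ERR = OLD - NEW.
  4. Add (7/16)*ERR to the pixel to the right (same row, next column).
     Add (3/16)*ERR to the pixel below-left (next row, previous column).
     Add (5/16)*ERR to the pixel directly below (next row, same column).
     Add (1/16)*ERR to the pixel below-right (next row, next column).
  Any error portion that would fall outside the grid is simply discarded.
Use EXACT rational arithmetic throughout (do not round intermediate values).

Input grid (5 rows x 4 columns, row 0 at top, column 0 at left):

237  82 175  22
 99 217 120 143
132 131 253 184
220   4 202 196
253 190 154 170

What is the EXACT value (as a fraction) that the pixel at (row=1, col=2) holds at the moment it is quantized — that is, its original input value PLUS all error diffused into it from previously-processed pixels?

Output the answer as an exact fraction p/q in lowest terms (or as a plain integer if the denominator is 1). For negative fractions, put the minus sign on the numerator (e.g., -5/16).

(0,0): OLD=237 → NEW=255, ERR=-18
(0,1): OLD=593/8 → NEW=0, ERR=593/8
(0,2): OLD=26551/128 → NEW=255, ERR=-6089/128
(0,3): OLD=2433/2048 → NEW=0, ERR=2433/2048
(1,0): OLD=13731/128 → NEW=0, ERR=13731/128
(1,1): OLD=283701/1024 → NEW=255, ERR=22581/1024
(1,2): OLD=3920281/32768 → NEW=0, ERR=3920281/32768
Target (1,2): original=120, with diffused error = 3920281/32768

Answer: 3920281/32768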